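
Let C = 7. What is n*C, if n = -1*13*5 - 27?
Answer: -644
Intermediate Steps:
n = -92 (n = -13*5 - 27 = -65 - 27 = -92)
n*C = -92*7 = -644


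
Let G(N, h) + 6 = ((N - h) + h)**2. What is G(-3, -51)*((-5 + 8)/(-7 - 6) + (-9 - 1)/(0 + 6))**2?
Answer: 5476/507 ≈ 10.801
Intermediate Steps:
G(N, h) = -6 + N**2 (G(N, h) = -6 + ((N - h) + h)**2 = -6 + N**2)
G(-3, -51)*((-5 + 8)/(-7 - 6) + (-9 - 1)/(0 + 6))**2 = (-6 + (-3)**2)*((-5 + 8)/(-7 - 6) + (-9 - 1)/(0 + 6))**2 = (-6 + 9)*(3/(-13) - 10/6)**2 = 3*(3*(-1/13) - 10*1/6)**2 = 3*(-3/13 - 5/3)**2 = 3*(-74/39)**2 = 3*(5476/1521) = 5476/507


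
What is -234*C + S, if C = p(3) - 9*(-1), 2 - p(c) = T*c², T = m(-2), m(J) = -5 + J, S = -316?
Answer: -17632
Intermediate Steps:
T = -7 (T = -5 - 2 = -7)
p(c) = 2 + 7*c² (p(c) = 2 - (-7)*c² = 2 + 7*c²)
C = 74 (C = (2 + 7*3²) - 9*(-1) = (2 + 7*9) + 9 = (2 + 63) + 9 = 65 + 9 = 74)
-234*C + S = -234*74 - 316 = -17316 - 316 = -17632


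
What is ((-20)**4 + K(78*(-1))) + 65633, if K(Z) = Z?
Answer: 225555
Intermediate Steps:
((-20)**4 + K(78*(-1))) + 65633 = ((-20)**4 + 78*(-1)) + 65633 = (160000 - 78) + 65633 = 159922 + 65633 = 225555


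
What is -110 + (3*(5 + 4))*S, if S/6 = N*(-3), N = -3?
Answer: 1348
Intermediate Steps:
S = 54 (S = 6*(-3*(-3)) = 6*9 = 54)
-110 + (3*(5 + 4))*S = -110 + (3*(5 + 4))*54 = -110 + (3*9)*54 = -110 + 27*54 = -110 + 1458 = 1348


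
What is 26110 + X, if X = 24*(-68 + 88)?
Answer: 26590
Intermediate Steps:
X = 480 (X = 24*20 = 480)
26110 + X = 26110 + 480 = 26590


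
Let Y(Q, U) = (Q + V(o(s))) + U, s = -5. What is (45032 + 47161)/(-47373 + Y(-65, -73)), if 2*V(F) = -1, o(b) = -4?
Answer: -184386/95023 ≈ -1.9404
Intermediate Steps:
V(F) = -½ (V(F) = (½)*(-1) = -½)
Y(Q, U) = -½ + Q + U (Y(Q, U) = (Q - ½) + U = (-½ + Q) + U = -½ + Q + U)
(45032 + 47161)/(-47373 + Y(-65, -73)) = (45032 + 47161)/(-47373 + (-½ - 65 - 73)) = 92193/(-47373 - 277/2) = 92193/(-95023/2) = 92193*(-2/95023) = -184386/95023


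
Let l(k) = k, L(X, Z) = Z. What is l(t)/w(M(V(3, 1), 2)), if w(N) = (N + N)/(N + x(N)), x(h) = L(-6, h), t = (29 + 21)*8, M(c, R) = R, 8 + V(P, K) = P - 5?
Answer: 400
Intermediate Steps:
V(P, K) = -13 + P (V(P, K) = -8 + (P - 5) = -8 + (-5 + P) = -13 + P)
t = 400 (t = 50*8 = 400)
x(h) = h
w(N) = 1 (w(N) = (N + N)/(N + N) = (2*N)/((2*N)) = (2*N)*(1/(2*N)) = 1)
l(t)/w(M(V(3, 1), 2)) = 400/1 = 400*1 = 400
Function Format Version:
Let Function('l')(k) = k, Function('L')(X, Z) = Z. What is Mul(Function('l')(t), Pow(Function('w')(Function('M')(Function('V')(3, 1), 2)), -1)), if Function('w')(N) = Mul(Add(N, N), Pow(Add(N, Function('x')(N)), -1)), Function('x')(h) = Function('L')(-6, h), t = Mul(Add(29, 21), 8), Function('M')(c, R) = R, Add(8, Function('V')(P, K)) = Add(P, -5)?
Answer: 400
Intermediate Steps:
Function('V')(P, K) = Add(-13, P) (Function('V')(P, K) = Add(-8, Add(P, -5)) = Add(-8, Add(-5, P)) = Add(-13, P))
t = 400 (t = Mul(50, 8) = 400)
Function('x')(h) = h
Function('w')(N) = 1 (Function('w')(N) = Mul(Add(N, N), Pow(Add(N, N), -1)) = Mul(Mul(2, N), Pow(Mul(2, N), -1)) = Mul(Mul(2, N), Mul(Rational(1, 2), Pow(N, -1))) = 1)
Mul(Function('l')(t), Pow(Function('w')(Function('M')(Function('V')(3, 1), 2)), -1)) = Mul(400, Pow(1, -1)) = Mul(400, 1) = 400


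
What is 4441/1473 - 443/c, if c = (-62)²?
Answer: 16418665/5662212 ≈ 2.8997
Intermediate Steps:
c = 3844
4441/1473 - 443/c = 4441/1473 - 443/3844 = 16418665/5662212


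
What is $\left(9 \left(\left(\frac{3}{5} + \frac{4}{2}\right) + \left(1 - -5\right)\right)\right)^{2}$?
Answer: $\frac{149769}{25} \approx 5990.8$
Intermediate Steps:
$\left(9 \left(\left(\frac{3}{5} + \frac{4}{2}\right) + \left(1 - -5\right)\right)\right)^{2} = \left(9 \left(\left(3 \cdot \frac{1}{5} + 4 \cdot \frac{1}{2}\right) + \left(1 + 5\right)\right)\right)^{2} = \left(9 \left(\left(\frac{3}{5} + 2\right) + 6\right)\right)^{2} = \left(9 \left(\frac{13}{5} + 6\right)\right)^{2} = \left(9 \cdot \frac{43}{5}\right)^{2} = \left(\frac{387}{5}\right)^{2} = \frac{149769}{25}$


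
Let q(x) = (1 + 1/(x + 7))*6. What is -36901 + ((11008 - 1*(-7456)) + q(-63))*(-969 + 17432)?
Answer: 8512922463/28 ≈ 3.0403e+8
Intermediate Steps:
q(x) = 6 + 6/(7 + x) (q(x) = (1 + 1/(7 + x))*6 = 6 + 6/(7 + x))
-36901 + ((11008 - 1*(-7456)) + q(-63))*(-969 + 17432) = -36901 + ((11008 - 1*(-7456)) + 6*(8 - 63)/(7 - 63))*(-969 + 17432) = -36901 + ((11008 + 7456) + 6*(-55)/(-56))*16463 = -36901 + (18464 + 6*(-1/56)*(-55))*16463 = -36901 + (18464 + 165/28)*16463 = -36901 + (517157/28)*16463 = -36901 + 8513955691/28 = 8512922463/28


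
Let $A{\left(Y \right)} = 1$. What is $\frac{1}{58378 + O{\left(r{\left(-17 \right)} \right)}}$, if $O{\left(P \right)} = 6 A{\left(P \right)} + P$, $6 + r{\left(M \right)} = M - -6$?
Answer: $\frac{1}{58367} \approx 1.7133 \cdot 10^{-5}$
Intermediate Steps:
$r{\left(M \right)} = M$ ($r{\left(M \right)} = -6 + \left(M - -6\right) = -6 + \left(M + 6\right) = -6 + \left(6 + M\right) = M$)
$O{\left(P \right)} = 6 + P$ ($O{\left(P \right)} = 6 \cdot 1 + P = 6 + P$)
$\frac{1}{58378 + O{\left(r{\left(-17 \right)} \right)}} = \frac{1}{58378 + \left(6 - 17\right)} = \frac{1}{58378 - 11} = \frac{1}{58367}$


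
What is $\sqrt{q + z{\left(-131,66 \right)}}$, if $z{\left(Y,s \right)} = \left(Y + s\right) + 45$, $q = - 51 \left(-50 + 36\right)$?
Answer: $\sqrt{694} \approx 26.344$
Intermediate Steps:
$q = 714$ ($q = \left(-51\right) \left(-14\right) = 714$)
$z{\left(Y,s \right)} = 45 + Y + s$
$\sqrt{q + z{\left(-131,66 \right)}} = \sqrt{714 + \left(45 - 131 + 66\right)} = \sqrt{714 - 20} = \sqrt{694}$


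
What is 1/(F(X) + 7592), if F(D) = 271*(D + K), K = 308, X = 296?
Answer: 1/171276 ≈ 5.8385e-6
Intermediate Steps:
F(D) = 83468 + 271*D (F(D) = 271*(D + 308) = 271*(308 + D) = 83468 + 271*D)
1/(F(X) + 7592) = 1/((83468 + 271*296) + 7592) = 1/((83468 + 80216) + 7592) = 1/(163684 + 7592) = 1/171276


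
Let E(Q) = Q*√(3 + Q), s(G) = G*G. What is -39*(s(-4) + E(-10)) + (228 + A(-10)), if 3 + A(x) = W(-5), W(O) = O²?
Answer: -374 + 390*I*√7 ≈ -374.0 + 1031.8*I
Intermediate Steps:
s(G) = G²
A(x) = 22 (A(x) = -3 + (-5)² = -3 + 25 = 22)
-39*(s(-4) + E(-10)) + (228 + A(-10)) = -39*((-4)² - 10*√(3 - 10)) + (228 + 22) = -39*(16 - 10*I*√7) + 250 = (-624 + 390*I*√7) + 250 = -374 + 390*I*√7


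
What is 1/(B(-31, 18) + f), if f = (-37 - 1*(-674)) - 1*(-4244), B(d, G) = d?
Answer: 1/4850 ≈ 0.00020619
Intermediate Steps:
f = 4881 (f = (-37 + 674) + 4244 = 637 + 4244 = 4881)
1/(B(-31, 18) + f) = 1/(-31 + 4881) = 1/4850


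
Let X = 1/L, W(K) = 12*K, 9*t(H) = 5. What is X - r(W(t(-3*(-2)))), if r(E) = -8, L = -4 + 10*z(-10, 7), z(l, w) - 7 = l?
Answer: 271/34 ≈ 7.9706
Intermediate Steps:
z(l, w) = 7 + l
t(H) = 5/9 (t(H) = (⅑)*5 = 5/9)
L = -34 (L = -4 + 10*(7 - 10) = -4 + 10*(-3) = -4 - 30 = -34)
X = -1/34 (X = 1/(-34) = -1/34 ≈ -0.029412)
X - r(W(t(-3*(-2)))) = -1/34 - 1*(-8) = -1/34 + 8 = 271/34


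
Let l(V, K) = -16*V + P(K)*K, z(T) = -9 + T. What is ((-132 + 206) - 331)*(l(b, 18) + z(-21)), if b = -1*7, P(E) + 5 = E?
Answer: -81212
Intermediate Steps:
P(E) = -5 + E
b = -7
l(V, K) = -16*V + K*(-5 + K) (l(V, K) = -16*V + (-5 + K)*K = -16*V + K*(-5 + K))
((-132 + 206) - 331)*(l(b, 18) + z(-21)) = ((-132 + 206) - 331)*((-16*(-7) + 18*(-5 + 18)) + (-9 - 21)) = (74 - 331)*((112 + 18*13) - 30) = -257*((112 + 234) - 30) = -257*(346 - 30) = -257*316 = -81212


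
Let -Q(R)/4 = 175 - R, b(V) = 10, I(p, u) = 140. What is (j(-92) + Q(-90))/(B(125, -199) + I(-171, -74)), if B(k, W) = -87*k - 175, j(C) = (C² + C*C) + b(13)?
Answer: -7939/5455 ≈ -1.4554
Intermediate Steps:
Q(R) = -700 + 4*R (Q(R) = -4*(175 - R) = -700 + 4*R)
j(C) = 10 + 2*C² (j(C) = (C² + C*C) + 10 = (C² + C²) + 10 = 2*C² + 10 = 10 + 2*C²)
B(k, W) = -175 - 87*k
(j(-92) + Q(-90))/(B(125, -199) + I(-171, -74)) = ((10 + 2*(-92)²) + (-700 + 4*(-90)))/((-175 - 87*125) + 140) = ((10 + 2*8464) + (-700 - 360))/((-175 - 10875) + 140) = ((10 + 16928) - 1060)/(-11050 + 140) = (16938 - 1060)/(-10910) = 15878*(-1/10910) = -7939/5455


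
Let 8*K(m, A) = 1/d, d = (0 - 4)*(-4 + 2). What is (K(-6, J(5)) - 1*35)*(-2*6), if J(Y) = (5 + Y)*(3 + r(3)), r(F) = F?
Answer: 6717/16 ≈ 419.81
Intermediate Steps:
J(Y) = 30 + 6*Y (J(Y) = (5 + Y)*(3 + 3) = (5 + Y)*6 = 30 + 6*Y)
d = 8 (d = -4*(-2) = 8)
K(m, A) = 1/64 (K(m, A) = (1/8)/8 = (1/8)*(1/8) = 1/64)
(K(-6, J(5)) - 1*35)*(-2*6) = (1/64 - 1*35)*(-2*6) = (1/64 - 35)*(-12) = -2239/64*(-12) = 6717/16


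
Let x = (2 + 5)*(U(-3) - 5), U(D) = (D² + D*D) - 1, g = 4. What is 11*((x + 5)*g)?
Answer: 3916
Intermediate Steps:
U(D) = -1 + 2*D² (U(D) = (D² + D²) - 1 = 2*D² - 1 = -1 + 2*D²)
x = 84 (x = (2 + 5)*((-1 + 2*(-3)²) - 5) = 7*((-1 + 2*9) - 5) = 7*((-1 + 18) - 5) = 7*(17 - 5) = 7*12 = 84)
11*((x + 5)*g) = 11*((84 + 5)*4) = 11*(89*4) = 11*356 = 3916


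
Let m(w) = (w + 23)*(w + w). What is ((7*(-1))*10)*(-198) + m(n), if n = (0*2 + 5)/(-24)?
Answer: 3988945/288 ≈ 13851.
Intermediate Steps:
n = -5/24 (n = (0 + 5)*(-1/24) = 5*(-1/24) = -5/24 ≈ -0.20833)
m(w) = 2*w*(23 + w) (m(w) = (23 + w)*(2*w) = 2*w*(23 + w))
((7*(-1))*10)*(-198) + m(n) = ((7*(-1))*10)*(-198) + 2*(-5/24)*(23 - 5/24) = -7*10*(-198) + 2*(-5/24)*(547/24) = -70*(-198) - 2735/288 = 13860 - 2735/288 = 3988945/288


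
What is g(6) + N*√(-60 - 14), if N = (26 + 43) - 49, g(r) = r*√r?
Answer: 6*√6 + 20*I*√74 ≈ 14.697 + 172.05*I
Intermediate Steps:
g(r) = r^(3/2)
N = 20 (N = 69 - 49 = 20)
g(6) + N*√(-60 - 14) = 6^(3/2) + 20*√(-60 - 14) = 6*√6 + 20*√(-74) = 6*√6 + 20*(I*√74) = 6*√6 + 20*I*√74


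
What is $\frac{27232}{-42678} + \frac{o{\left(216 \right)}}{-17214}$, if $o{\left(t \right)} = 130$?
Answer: $- \frac{39526649}{61221591} \approx -0.64563$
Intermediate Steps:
$\frac{27232}{-42678} + \frac{o{\left(216 \right)}}{-17214} = \frac{27232}{-42678} + \frac{130}{-17214} = 27232 \left(- \frac{1}{42678}\right) + 130 \left(- \frac{1}{17214}\right) = - \frac{13616}{21339} - \frac{65}{8607} = - \frac{39526649}{61221591}$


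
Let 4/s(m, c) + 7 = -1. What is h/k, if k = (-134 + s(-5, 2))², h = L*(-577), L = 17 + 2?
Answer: -43852/72361 ≈ -0.60602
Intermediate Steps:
L = 19
s(m, c) = -½ (s(m, c) = 4/(-7 - 1) = 4/(-8) = 4*(-⅛) = -½)
h = -10963 (h = 19*(-577) = -10963)
k = 72361/4 (k = (-134 - ½)² = (-269/2)² = 72361/4 ≈ 18090.)
h/k = -10963/72361/4 = -10963*4/72361 = -43852/72361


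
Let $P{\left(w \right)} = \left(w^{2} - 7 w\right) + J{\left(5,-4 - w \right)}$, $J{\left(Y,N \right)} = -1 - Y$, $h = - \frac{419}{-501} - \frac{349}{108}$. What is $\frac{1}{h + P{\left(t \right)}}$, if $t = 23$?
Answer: $\frac{18036}{6485833} \approx 0.0027808$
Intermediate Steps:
$h = - \frac{43199}{18036}$ ($h = \left(-419\right) \left(- \frac{1}{501}\right) - \frac{349}{108} = \frac{419}{501} - \frac{349}{108} = - \frac{43199}{18036} \approx -2.3952$)
$P{\left(w \right)} = -6 + w^{2} - 7 w$ ($P{\left(w \right)} = \left(w^{2} - 7 w\right) - 6 = -6 + w^{2} - 7 w$)
$\frac{1}{h + P{\left(t \right)}} = \frac{1}{- \frac{43199}{18036} - \left(167 - 529\right)} = \frac{1}{- \frac{43199}{18036} - -362} = \frac{1}{- \frac{43199}{18036} + 362} = \frac{1}{\frac{6485833}{18036}} = \frac{18036}{6485833}$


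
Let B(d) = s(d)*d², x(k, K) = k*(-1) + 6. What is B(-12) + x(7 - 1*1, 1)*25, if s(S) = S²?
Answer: 20736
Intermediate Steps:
x(k, K) = 6 - k (x(k, K) = -k + 6 = 6 - k)
B(d) = d⁴ (B(d) = d²*d² = d⁴)
B(-12) + x(7 - 1*1, 1)*25 = (-12)⁴ + (6 - (7 - 1*1))*25 = 20736 + (6 - (7 - 1))*25 = 20736 + (6 - 1*6)*25 = 20736 + (6 - 6)*25 = 20736 + 0*25 = 20736 + 0 = 20736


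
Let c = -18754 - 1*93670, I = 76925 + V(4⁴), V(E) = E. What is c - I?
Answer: -189605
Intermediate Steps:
I = 77181 (I = 76925 + 4⁴ = 76925 + 256 = 77181)
c = -112424 (c = -18754 - 93670 = -112424)
c - I = -112424 - 1*77181 = -112424 - 77181 = -189605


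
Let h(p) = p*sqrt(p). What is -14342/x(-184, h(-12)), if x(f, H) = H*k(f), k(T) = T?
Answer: 7171*I*sqrt(3)/6624 ≈ 1.8751*I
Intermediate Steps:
h(p) = p**(3/2)
x(f, H) = H*f
-14342/x(-184, h(-12)) = -14342*(-I*sqrt(3)/13248) = -(-7171)*I*sqrt(3)/6624 = 7171*I*sqrt(3)/6624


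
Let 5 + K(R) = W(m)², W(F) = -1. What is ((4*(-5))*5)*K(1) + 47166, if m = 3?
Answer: 47566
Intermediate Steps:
K(R) = -4 (K(R) = -5 + (-1)² = -5 + 1 = -4)
((4*(-5))*5)*K(1) + 47166 = ((4*(-5))*5)*(-4) + 47166 = -20*5*(-4) + 47166 = -100*(-4) + 47166 = 400 + 47166 = 47566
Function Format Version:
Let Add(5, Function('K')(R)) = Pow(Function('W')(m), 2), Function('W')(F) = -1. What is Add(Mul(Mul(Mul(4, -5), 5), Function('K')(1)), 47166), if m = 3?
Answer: 47566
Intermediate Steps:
Function('K')(R) = -4 (Function('K')(R) = Add(-5, Pow(-1, 2)) = Add(-5, 1) = -4)
Add(Mul(Mul(Mul(4, -5), 5), Function('K')(1)), 47166) = Add(Mul(Mul(Mul(4, -5), 5), -4), 47166) = Add(Mul(Mul(-20, 5), -4), 47166) = Add(Mul(-100, -4), 47166) = Add(400, 47166) = 47566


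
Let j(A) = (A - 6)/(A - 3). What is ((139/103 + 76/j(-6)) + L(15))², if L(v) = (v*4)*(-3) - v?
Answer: 198105625/10609 ≈ 18673.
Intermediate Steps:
L(v) = -13*v (L(v) = (4*v)*(-3) - v = -12*v - v = -13*v)
j(A) = (-6 + A)/(-3 + A)
((139/103 + 76/j(-6)) + L(15))² = ((139/103 + 76/(((-6 - 6)/(-3 - 6)))) - 13*15)² = ((139*(1/103) + 76/((-12/(-9)))) - 195)² = ((139/103 + 76/((-⅑*(-12)))) - 195)² = ((139/103 + 76/(4/3)) - 195)² = ((139/103 + 76*(¾)) - 195)² = ((139/103 + 57) - 195)² = (6010/103 - 195)² = (-14075/103)² = 198105625/10609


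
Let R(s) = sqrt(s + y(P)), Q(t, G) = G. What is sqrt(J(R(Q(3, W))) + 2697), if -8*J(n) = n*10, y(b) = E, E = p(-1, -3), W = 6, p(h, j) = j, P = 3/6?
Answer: sqrt(10788 - 5*sqrt(3))/2 ≈ 51.912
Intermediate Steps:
P = 1/2 (P = 3*(1/6) = 1/2 ≈ 0.50000)
E = -3
y(b) = -3
R(s) = sqrt(-3 + s) (R(s) = sqrt(s - 3) = sqrt(-3 + s))
J(n) = -5*n/4 (J(n) = -n*10/8 = -5*n/4)
sqrt(J(R(Q(3, W))) + 2697) = sqrt(-5*sqrt(-3 + 6)/4 + 2697) = sqrt(-5*sqrt(3)/4 + 2697) = sqrt(2697 - 5*sqrt(3)/4)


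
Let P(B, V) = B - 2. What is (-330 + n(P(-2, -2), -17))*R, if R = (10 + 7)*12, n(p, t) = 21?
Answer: -63036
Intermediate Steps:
P(B, V) = -2 + B
R = 204 (R = 17*12 = 204)
(-330 + n(P(-2, -2), -17))*R = (-330 + 21)*204 = -309*204 = -63036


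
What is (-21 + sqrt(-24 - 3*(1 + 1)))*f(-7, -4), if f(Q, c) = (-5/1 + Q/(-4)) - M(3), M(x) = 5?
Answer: 693/4 - 33*I*sqrt(30)/4 ≈ 173.25 - 45.187*I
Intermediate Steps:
f(Q, c) = -10 - Q/4 (f(Q, c) = (-5/1 + Q/(-4)) - 1*5 = (-5*1 + Q*(-1/4)) - 5 = (-5 - Q/4) - 5 = -10 - Q/4)
(-21 + sqrt(-24 - 3*(1 + 1)))*f(-7, -4) = (-21 + sqrt(-24 - 3*(1 + 1)))*(-10 - 1/4*(-7)) = (-21 + sqrt(-24 - 3*2))*(-10 + 7/4) = (-21 + sqrt(-24 - 6))*(-33/4) = (-21 + sqrt(-30))*(-33/4) = (-21 + I*sqrt(30))*(-33/4) = 693/4 - 33*I*sqrt(30)/4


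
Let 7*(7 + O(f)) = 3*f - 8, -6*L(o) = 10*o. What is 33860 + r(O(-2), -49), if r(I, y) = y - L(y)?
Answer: 101188/3 ≈ 33729.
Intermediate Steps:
L(o) = -5*o/3
O(f) = -57/7 + 3*f/7 (O(f) = -7 + (3*f - 8)/7 = -7 + (-8 + 3*f)/7 = -7 + (-8/7 + 3*f/7) = -57/7 + 3*f/7)
r(I, y) = 8*y/3 (r(I, y) = y - (-5)*y/3 = y + 5*y/3 = 8*y/3)
33860 + r(O(-2), -49) = 33860 + (8/3)*(-49) = 33860 - 392/3 = 101188/3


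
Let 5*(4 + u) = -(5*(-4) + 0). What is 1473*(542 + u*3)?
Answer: 798366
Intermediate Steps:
u = 0 (u = -4 + (-(5*(-4) + 0))/5 = -4 + (-(-20 + 0))/5 = -4 + (-1*(-20))/5 = -4 + (1/5)*20 = -4 + 4 = 0)
1473*(542 + u*3) = 1473*(542 + 0*3) = 1473*(542 + 0) = 1473*542 = 798366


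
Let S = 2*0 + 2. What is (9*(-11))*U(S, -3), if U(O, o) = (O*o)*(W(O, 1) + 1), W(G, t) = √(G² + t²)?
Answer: 594 + 594*√5 ≈ 1922.2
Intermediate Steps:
S = 2 (S = 0 + 2 = 2)
U(O, o) = O*o*(1 + √(1 + O²)) (U(O, o) = (O*o)*(√(O² + 1²) + 1) = (O*o)*(√(O² + 1) + 1) = (O*o)*(√(1 + O²) + 1) = (O*o)*(1 + √(1 + O²)) = O*o*(1 + √(1 + O²)))
(9*(-11))*U(S, -3) = (9*(-11))*(2*(-3)*(1 + √(1 + 2²))) = -198*(-3)*(1 + √(1 + 4)) = -198*(-3)*(1 + √5) = -99*(-6 - 6*√5) = 594 + 594*√5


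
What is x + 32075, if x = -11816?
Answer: 20259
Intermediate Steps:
x + 32075 = -11816 + 32075 = 20259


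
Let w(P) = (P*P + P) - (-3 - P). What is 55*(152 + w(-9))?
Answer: 11990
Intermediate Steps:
w(P) = 3 + P**2 + 2*P (w(P) = (P**2 + P) + (3 + P) = (P + P**2) + (3 + P) = 3 + P**2 + 2*P)
55*(152 + w(-9)) = 55*(152 + (3 + (-9)**2 + 2*(-9))) = 55*(152 + (3 + 81 - 18)) = 55*(152 + 66) = 55*218 = 11990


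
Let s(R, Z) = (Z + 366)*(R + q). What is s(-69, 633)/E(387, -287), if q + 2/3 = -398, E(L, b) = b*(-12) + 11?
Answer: -467199/3455 ≈ -135.22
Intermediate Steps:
E(L, b) = 11 - 12*b (E(L, b) = -12*b + 11 = 11 - 12*b)
q = -1196/3 (q = -⅔ - 398 = -1196/3 ≈ -398.67)
s(R, Z) = (366 + Z)*(-1196/3 + R) (s(R, Z) = (Z + 366)*(R - 1196/3) = (366 + Z)*(-1196/3 + R))
s(-69, 633)/E(387, -287) = (-145912 + 366*(-69) - 1196/3*633 - 69*633)/(11 - 12*(-287)) = (-145912 - 25254 - 252356 - 43677)/(11 + 3444) = -467199/3455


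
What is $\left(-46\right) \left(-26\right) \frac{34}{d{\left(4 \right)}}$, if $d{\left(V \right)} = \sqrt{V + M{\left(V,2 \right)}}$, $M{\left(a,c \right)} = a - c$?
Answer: $\frac{20332 \sqrt{6}}{3} \approx 16601.0$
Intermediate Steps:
$d{\left(V \right)} = \sqrt{-2 + 2 V}$ ($d{\left(V \right)} = \sqrt{V + \left(V - 2\right)} = \sqrt{V + \left(-2 + V\right)} = \sqrt{-2 + 2 V}$)
$\left(-46\right) \left(-26\right) \frac{34}{d{\left(4 \right)}} = \left(-46\right) \left(-26\right) \frac{34}{\sqrt{-2 + 2 \cdot 4}} = 1196 \frac{34}{\sqrt{-2 + 8}} = 1196 \frac{34}{\sqrt{6}} = 1196 \cdot 34 \frac{\sqrt{6}}{6} = 1196 \frac{17 \sqrt{6}}{3} = \frac{20332 \sqrt{6}}{3}$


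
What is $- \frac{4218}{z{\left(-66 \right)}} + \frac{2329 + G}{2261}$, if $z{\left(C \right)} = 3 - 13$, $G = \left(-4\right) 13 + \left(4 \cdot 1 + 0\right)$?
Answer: $\frac{4779854}{11305} \approx 422.81$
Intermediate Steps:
$G = -48$ ($G = -52 + \left(4 + 0\right) = -52 + 4 = -48$)
$z{\left(C \right)} = -10$
$- \frac{4218}{z{\left(-66 \right)}} + \frac{2329 + G}{2261} = - \frac{4218}{-10} + \frac{2329 - 48}{2261} = \left(-4218\right) \left(- \frac{1}{10}\right) + 2281 \cdot \frac{1}{2261} = \frac{2109}{5} + \frac{2281}{2261} = \frac{4779854}{11305}$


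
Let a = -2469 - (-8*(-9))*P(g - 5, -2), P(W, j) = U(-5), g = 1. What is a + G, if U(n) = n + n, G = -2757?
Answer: -4506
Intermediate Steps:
U(n) = 2*n
P(W, j) = -10 (P(W, j) = 2*(-5) = -10)
a = -1749 (a = -2469 - (-8*(-9))*(-10) = -2469 - 72*(-10) = -2469 - 1*(-720) = -2469 + 720 = -1749)
a + G = -1749 - 2757 = -4506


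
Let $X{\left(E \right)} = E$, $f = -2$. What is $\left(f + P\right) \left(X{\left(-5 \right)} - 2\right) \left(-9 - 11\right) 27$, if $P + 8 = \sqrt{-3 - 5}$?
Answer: $-37800 + 7560 i \sqrt{2} \approx -37800.0 + 10691.0 i$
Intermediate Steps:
$P = -8 + 2 i \sqrt{2}$ ($P = -8 + \sqrt{-3 - 5} = -8 + \sqrt{-8} = -8 + 2 i \sqrt{2} \approx -8.0 + 2.8284 i$)
$\left(f + P\right) \left(X{\left(-5 \right)} - 2\right) \left(-9 - 11\right) 27 = \left(-2 - \left(8 - 2 i \sqrt{2}\right)\right) \left(-5 - 2\right) \left(-9 - 11\right) 27 = \left(-10 + 2 i \sqrt{2}\right) \left(-7\right) \left(-9 - 11\right) 27 = \left(70 - 14 i \sqrt{2}\right) \left(-20\right) 27 = \left(-1400 + 280 i \sqrt{2}\right) 27 = -37800 + 7560 i \sqrt{2}$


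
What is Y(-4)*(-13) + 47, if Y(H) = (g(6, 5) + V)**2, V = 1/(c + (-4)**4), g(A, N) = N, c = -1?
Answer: -18110113/65025 ≈ -278.51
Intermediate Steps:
V = 1/255 (V = 1/(-1 + (-4)**4) = 1/(-1 + 256) = 1/255 ≈ 0.0039216)
Y(H) = 1628176/65025 (Y(H) = (5 + 1/255)**2 = (1276/255)**2 = 1628176/65025)
Y(-4)*(-13) + 47 = (1628176/65025)*(-13) + 47 = -21166288/65025 + 47 = -18110113/65025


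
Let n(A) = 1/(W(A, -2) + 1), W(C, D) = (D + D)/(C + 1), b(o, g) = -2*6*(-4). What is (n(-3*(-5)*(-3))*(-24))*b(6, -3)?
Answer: -1056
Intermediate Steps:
b(o, g) = 48 (b(o, g) = -12*(-4) = 48)
W(C, D) = 2*D/(1 + C) (W(C, D) = (2*D)/(1 + C) = 2*D/(1 + C))
n(A) = 1/(1 - 4/(1 + A)) (n(A) = 1/(2*(-2)/(1 + A) + 1) = 1/(-4/(1 + A) + 1) = 1/(1 - 4/(1 + A)))
(n(-3*(-5)*(-3))*(-24))*b(6, -3) = (((1 - 3*(-5)*(-3))/(-3 - 3*(-5)*(-3)))*(-24))*48 = (((1 + 15*(-3))/(-3 + 15*(-3)))*(-24))*48 = (((1 - 45)/(-3 - 45))*(-24))*48 = ((-44/(-48))*(-24))*48 = (-1/48*(-44)*(-24))*48 = ((11/12)*(-24))*48 = -22*48 = -1056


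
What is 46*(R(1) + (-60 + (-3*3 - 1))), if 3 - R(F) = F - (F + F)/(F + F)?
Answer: -3082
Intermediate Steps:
R(F) = 4 - F (R(F) = 3 - (F - (F + F)/(F + F)) = 3 - (F - 2*F/(2*F)) = 3 - (F - 2*F*1/(2*F)) = 3 - (F - 1*1) = 3 - (F - 1) = 3 - (-1 + F) = 3 + (1 - F) = 4 - F)
46*(R(1) + (-60 + (-3*3 - 1))) = 46*((4 - 1*1) + (-60 + (-3*3 - 1))) = 46*((4 - 1) + (-60 + (-9 - 1))) = 46*(3 + (-60 - 10)) = 46*(3 - 70) = 46*(-67) = -3082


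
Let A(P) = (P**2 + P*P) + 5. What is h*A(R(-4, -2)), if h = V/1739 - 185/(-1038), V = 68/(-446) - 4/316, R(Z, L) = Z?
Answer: 5664633613/859462962 ≈ 6.5909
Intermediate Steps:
A(P) = 5 + 2*P**2 (A(P) = (P**2 + P**2) + 5 = 2*P**2 + 5 = 5 + 2*P**2)
V = -2909/17617 (V = 68*(-1/446) - 4*1/316 = -34/223 - 1/79 = -2909/17617 ≈ -0.16512)
h = 5664633613/31800129594 (h = -2909/17617/1739 - 185/(-1038) = -2909/17617*1/1739 - 185*(-1/1038) = -2909/30635963 + 185/1038 = 5664633613/31800129594 ≈ 0.17813)
h*A(R(-4, -2)) = 5664633613*(5 + 2*(-4)**2)/31800129594 = 5664633613*(5 + 2*16)/31800129594 = 5664633613*(5 + 32)/31800129594 = (5664633613/31800129594)*37 = 5664633613/859462962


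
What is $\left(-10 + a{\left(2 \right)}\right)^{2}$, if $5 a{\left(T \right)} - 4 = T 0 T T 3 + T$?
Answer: $\frac{1936}{25} \approx 77.44$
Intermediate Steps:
$a{\left(T \right)} = \frac{4}{5} + \frac{T}{5}$ ($a{\left(T \right)} = \frac{4}{5} + \frac{T 0 T T 3 + T}{5} = \frac{4}{5} + \frac{0 T 3 T + T}{5} = \frac{4}{5} + \frac{0 \cdot 3 T + T}{5} = \frac{4}{5} + \frac{0 + T}{5} = \frac{4}{5} + \frac{T}{5}$)
$\left(-10 + a{\left(2 \right)}\right)^{2} = \left(-10 + \left(\frac{4}{5} + \frac{1}{5} \cdot 2\right)\right)^{2} = \left(-10 + \left(\frac{4}{5} + \frac{2}{5}\right)\right)^{2} = \left(-10 + \frac{6}{5}\right)^{2} = \left(- \frac{44}{5}\right)^{2} = \frac{1936}{25}$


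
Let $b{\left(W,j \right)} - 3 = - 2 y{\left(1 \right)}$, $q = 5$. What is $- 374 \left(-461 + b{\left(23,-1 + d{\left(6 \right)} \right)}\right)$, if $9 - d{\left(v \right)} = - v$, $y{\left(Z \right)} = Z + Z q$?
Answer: $175780$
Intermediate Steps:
$y{\left(Z \right)} = 6 Z$ ($y{\left(Z \right)} = Z + Z 5 = Z + 5 Z = 6 Z$)
$d{\left(v \right)} = 9 + v$ ($d{\left(v \right)} = 9 - - v = 9 + v$)
$b{\left(W,j \right)} = -9$ ($b{\left(W,j \right)} = 3 - 2 \cdot 6 \cdot 1 = 3 - 12 = -9$)
$- 374 \left(-461 + b{\left(23,-1 + d{\left(6 \right)} \right)}\right) = - 374 \left(-461 - 9\right) = \left(-374\right) \left(-470\right) = 175780$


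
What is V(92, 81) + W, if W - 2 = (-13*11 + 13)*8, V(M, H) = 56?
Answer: -982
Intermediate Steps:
W = -1038 (W = 2 + (-13*11 + 13)*8 = 2 + (-143 + 13)*8 = 2 - 130*8 = 2 - 1040 = -1038)
V(92, 81) + W = 56 - 1038 = -982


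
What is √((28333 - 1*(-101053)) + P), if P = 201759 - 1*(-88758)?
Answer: √419903 ≈ 648.00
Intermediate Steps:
P = 290517 (P = 201759 + 88758 = 290517)
√((28333 - 1*(-101053)) + P) = √((28333 - 1*(-101053)) + 290517) = √((28333 + 101053) + 290517) = √(129386 + 290517) = √419903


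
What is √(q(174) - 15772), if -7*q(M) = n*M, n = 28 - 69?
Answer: I*√722890/7 ≈ 121.46*I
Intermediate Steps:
n = -41
q(M) = 41*M/7 (q(M) = -(-41)*M/7 = 41*M/7)
√(q(174) - 15772) = √((41/7)*174 - 15772) = √(7134/7 - 15772) = √(-103270/7) = I*√722890/7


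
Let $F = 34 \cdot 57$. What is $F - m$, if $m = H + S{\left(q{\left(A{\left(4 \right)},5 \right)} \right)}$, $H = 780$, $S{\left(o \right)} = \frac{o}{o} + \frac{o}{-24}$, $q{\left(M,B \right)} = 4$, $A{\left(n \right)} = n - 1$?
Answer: $\frac{6943}{6} \approx 1157.2$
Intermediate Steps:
$A{\left(n \right)} = -1 + n$ ($A{\left(n \right)} = n - 1 = -1 + n$)
$S{\left(o \right)} = 1 - \frac{o}{24}$ ($S{\left(o \right)} = 1 + o \left(- \frac{1}{24}\right) = 1 - \frac{o}{24}$)
$F = 1938$
$m = \frac{4685}{6}$ ($m = 780 + \left(1 - \frac{1}{6}\right) = 780 + \frac{5}{6} = \frac{4685}{6} \approx 780.83$)
$F - m = 1938 - \frac{4685}{6} = \frac{6943}{6}$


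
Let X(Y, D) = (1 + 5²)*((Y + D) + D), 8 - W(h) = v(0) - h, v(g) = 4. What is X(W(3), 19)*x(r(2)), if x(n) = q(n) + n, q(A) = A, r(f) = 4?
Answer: 9360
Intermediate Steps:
x(n) = 2*n (x(n) = n + n = 2*n)
W(h) = 4 + h (W(h) = 8 - (4 - h) = 8 + (-4 + h) = 4 + h)
X(Y, D) = 26*Y + 52*D (X(Y, D) = (1 + 25)*((D + Y) + D) = 26*(Y + 2*D) = 26*Y + 52*D)
X(W(3), 19)*x(r(2)) = (26*(4 + 3) + 52*19)*(2*4) = (26*7 + 988)*8 = (182 + 988)*8 = 1170*8 = 9360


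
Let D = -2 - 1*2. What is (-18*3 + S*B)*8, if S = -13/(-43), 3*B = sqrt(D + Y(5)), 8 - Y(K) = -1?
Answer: -432 + 104*sqrt(5)/129 ≈ -430.20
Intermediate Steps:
D = -4 (D = -2 - 2 = -4)
Y(K) = 9 (Y(K) = 8 - 1*(-1) = 8 + 1 = 9)
B = sqrt(5)/3 (B = sqrt(-4 + 9)/3 = sqrt(5)/3 ≈ 0.74536)
S = 13/43 (S = -13*(-1/43) = 13/43 ≈ 0.30233)
(-18*3 + S*B)*8 = (-18*3 + 13*(sqrt(5)/3)/43)*8 = (-54 + 13*sqrt(5)/129)*8 = -432 + 104*sqrt(5)/129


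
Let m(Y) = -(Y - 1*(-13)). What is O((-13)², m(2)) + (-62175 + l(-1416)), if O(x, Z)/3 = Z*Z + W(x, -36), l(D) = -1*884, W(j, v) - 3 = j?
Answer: -61868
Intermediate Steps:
W(j, v) = 3 + j
l(D) = -884
m(Y) = -13 - Y (m(Y) = -(Y + 13) = -(13 + Y) = -13 - Y)
O(x, Z) = 9 + 3*x + 3*Z² (O(x, Z) = 3*(Z*Z + (3 + x)) = 3*(Z² + (3 + x)) = 3*(3 + x + Z²) = 9 + 3*x + 3*Z²)
O((-13)², m(2)) + (-62175 + l(-1416)) = (9 + 3*(-13)² + 3*(-13 - 1*2)²) + (-62175 - 884) = (9 + 3*169 + 3*(-13 - 2)²) - 63059 = (9 + 507 + 3*(-15)²) - 63059 = (9 + 507 + 3*225) - 63059 = (9 + 507 + 675) - 63059 = 1191 - 63059 = -61868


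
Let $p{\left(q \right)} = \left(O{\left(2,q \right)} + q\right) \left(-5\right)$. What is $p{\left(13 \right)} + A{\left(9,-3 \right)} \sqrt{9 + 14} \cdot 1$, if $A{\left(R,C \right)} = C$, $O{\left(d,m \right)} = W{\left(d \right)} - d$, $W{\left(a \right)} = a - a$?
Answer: $-55 - 3 \sqrt{23} \approx -69.387$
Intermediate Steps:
$W{\left(a \right)} = 0$
$O{\left(d,m \right)} = - d$ ($O{\left(d,m \right)} = 0 - d = - d$)
$p{\left(q \right)} = 10 - 5 q$ ($p{\left(q \right)} = \left(\left(-1\right) 2 + q\right) \left(-5\right) = \left(-2 + q\right) \left(-5\right) = 10 - 5 q$)
$p{\left(13 \right)} + A{\left(9,-3 \right)} \sqrt{9 + 14} \cdot 1 = \left(10 - 65\right) - 3 \sqrt{9 + 14} \cdot 1 = \left(10 - 65\right) - 3 \sqrt{23} \cdot 1 = -55 - 3 \sqrt{23}$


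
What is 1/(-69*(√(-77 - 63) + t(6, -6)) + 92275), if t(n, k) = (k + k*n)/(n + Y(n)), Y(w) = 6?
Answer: 370066/34239877249 + 552*I*√35/34239877249 ≈ 1.0808e-5 + 9.5376e-8*I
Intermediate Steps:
t(n, k) = (k + k*n)/(6 + n) (t(n, k) = (k + k*n)/(n + 6) = (k + k*n)/(6 + n))
1/(-69*(√(-77 - 63) + t(6, -6)) + 92275) = 1/(-69*(√(-77 - 63) - 6*(1 + 6)/(6 + 6)) + 92275) = 1/(-69*(√(-140) - 6*7/12) + 92275) = 1/(-69*(2*I*√35 - 6*1/12*7) + 92275) = 1/(-69*(2*I*√35 - 7/2) + 92275) = 1/(-69*(-7/2 + 2*I*√35) + 92275) = 1/((483/2 - 138*I*√35) + 92275) = 1/(185033/2 - 138*I*√35)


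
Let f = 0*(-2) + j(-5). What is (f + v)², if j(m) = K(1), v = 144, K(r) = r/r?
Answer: 21025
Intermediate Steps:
K(r) = 1
j(m) = 1
f = 1 (f = 0*(-2) + 1 = 0 + 1 = 1)
(f + v)² = (1 + 144)² = 145² = 21025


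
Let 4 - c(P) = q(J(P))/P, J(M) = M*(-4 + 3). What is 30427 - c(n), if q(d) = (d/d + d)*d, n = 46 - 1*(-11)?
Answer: 30479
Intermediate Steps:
n = 57 (n = 46 + 11 = 57)
J(M) = -M (J(M) = M*(-1) = -M)
q(d) = d*(1 + d) (q(d) = (1 + d)*d = d*(1 + d))
c(P) = 5 - P (c(P) = 4 - (-P)*(1 - P)/P = 4 - (-P*(1 - P))/P = 4 - (-1 + P) = 4 + (1 - P) = 5 - P)
30427 - c(n) = 30427 - (5 - 1*57) = 30427 - (5 - 57) = 30427 - 1*(-52) = 30427 + 52 = 30479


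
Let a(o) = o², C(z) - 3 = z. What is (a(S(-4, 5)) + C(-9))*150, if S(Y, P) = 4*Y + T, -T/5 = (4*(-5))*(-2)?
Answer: 6997500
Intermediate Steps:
T = -200 (T = -5*4*(-5)*(-2) = -(-100)*(-2) = -5*40 = -200)
S(Y, P) = -200 + 4*Y (S(Y, P) = 4*Y - 200 = -200 + 4*Y)
C(z) = 3 + z
(a(S(-4, 5)) + C(-9))*150 = ((-200 + 4*(-4))² + (3 - 9))*150 = ((-200 - 16)² - 6)*150 = ((-216)² - 6)*150 = (46656 - 6)*150 = 46650*150 = 6997500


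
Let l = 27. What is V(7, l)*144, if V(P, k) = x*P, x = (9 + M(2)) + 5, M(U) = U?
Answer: 16128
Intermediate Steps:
x = 16 (x = (9 + 2) + 5 = 11 + 5 = 16)
V(P, k) = 16*P
V(7, l)*144 = (16*7)*144 = 112*144 = 16128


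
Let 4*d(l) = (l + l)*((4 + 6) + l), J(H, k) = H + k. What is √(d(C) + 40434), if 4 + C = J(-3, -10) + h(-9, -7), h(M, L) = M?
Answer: √40642 ≈ 201.60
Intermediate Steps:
C = -26 (C = -4 + ((-3 - 10) - 9) = -4 + (-13 - 9) = -4 - 22 = -26)
d(l) = l*(10 + l)/2 (d(l) = ((l + l)*((4 + 6) + l))/4 = ((2*l)*(10 + l))/4 = (2*l*(10 + l))/4 = l*(10 + l)/2)
√(d(C) + 40434) = √((½)*(-26)*(10 - 26) + 40434) = √((½)*(-26)*(-16) + 40434) = √(208 + 40434) = √40642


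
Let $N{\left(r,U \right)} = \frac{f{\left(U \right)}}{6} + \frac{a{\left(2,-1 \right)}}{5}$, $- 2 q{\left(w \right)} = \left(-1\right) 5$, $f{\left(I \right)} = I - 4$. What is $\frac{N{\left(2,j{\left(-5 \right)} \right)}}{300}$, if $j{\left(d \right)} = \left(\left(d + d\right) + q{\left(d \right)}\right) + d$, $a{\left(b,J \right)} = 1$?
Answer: $- \frac{17}{2000} \approx -0.0085$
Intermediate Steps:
$f{\left(I \right)} = -4 + I$ ($f{\left(I \right)} = I - 4 = -4 + I$)
$q{\left(w \right)} = \frac{5}{2}$ ($q{\left(w \right)} = - \frac{\left(-1\right) 5}{2} = \left(- \frac{1}{2}\right) \left(-5\right) = \frac{5}{2}$)
$j{\left(d \right)} = \frac{5}{2} + 3 d$ ($j{\left(d \right)} = \left(\left(d + d\right) + \frac{5}{2}\right) + d = \left(2 d + \frac{5}{2}\right) + d = \left(\frac{5}{2} + 2 d\right) + d = \frac{5}{2} + 3 d$)
$N{\left(r,U \right)} = - \frac{7}{15} + \frac{U}{6}$ ($N{\left(r,U \right)} = \frac{-4 + U}{6} + 1 \cdot \frac{1}{5} = \left(-4 + U\right) \frac{1}{6} + 1 \cdot \frac{1}{5} = \left(- \frac{2}{3} + \frac{U}{6}\right) + \frac{1}{5} = - \frac{7}{15} + \frac{U}{6}$)
$\frac{N{\left(2,j{\left(-5 \right)} \right)}}{300} = \frac{- \frac{7}{15} + \frac{\frac{5}{2} + 3 \left(-5\right)}{6}}{300} = \left(- \frac{7}{15} + \frac{\frac{5}{2} - 15}{6}\right) \frac{1}{300} = \left(- \frac{7}{15} + \frac{1}{6} \left(- \frac{25}{2}\right)\right) \frac{1}{300} = \left(- \frac{7}{15} - \frac{25}{12}\right) \frac{1}{300} = \left(- \frac{51}{20}\right) \frac{1}{300} = - \frac{17}{2000}$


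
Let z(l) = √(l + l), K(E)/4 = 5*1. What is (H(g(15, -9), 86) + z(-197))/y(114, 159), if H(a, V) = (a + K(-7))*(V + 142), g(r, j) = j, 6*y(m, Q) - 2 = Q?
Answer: 15048/161 + 6*I*√394/161 ≈ 93.466 + 0.73973*I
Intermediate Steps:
y(m, Q) = ⅓ + Q/6
K(E) = 20 (K(E) = 4*(5*1) = 4*5 = 20)
z(l) = √2*√l (z(l) = √(2*l) = √2*√l)
H(a, V) = (20 + a)*(142 + V) (H(a, V) = (a + 20)*(V + 142) = (20 + a)*(142 + V))
(H(g(15, -9), 86) + z(-197))/y(114, 159) = ((2840 + 20*86 + 142*(-9) + 86*(-9)) + √2*√(-197))/(⅓ + (⅙)*159) = ((2840 + 1720 - 1278 - 774) + √2*(I*√197))/(⅓ + 53/2) = (2508 + I*√394)/(161/6) = (2508 + I*√394)*(6/161) = 15048/161 + 6*I*√394/161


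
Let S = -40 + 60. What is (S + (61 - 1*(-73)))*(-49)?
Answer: -7546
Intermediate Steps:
S = 20
(S + (61 - 1*(-73)))*(-49) = (20 + (61 - 1*(-73)))*(-49) = (20 + (61 + 73))*(-49) = (20 + 134)*(-49) = 154*(-49) = -7546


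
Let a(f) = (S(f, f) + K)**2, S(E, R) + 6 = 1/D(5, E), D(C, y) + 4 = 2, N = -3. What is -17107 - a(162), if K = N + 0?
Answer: -68789/4 ≈ -17197.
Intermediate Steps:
D(C, y) = -2 (D(C, y) = -4 + 2 = -2)
S(E, R) = -13/2 (S(E, R) = -6 + 1/(-2) = -6 - 1/2 = -13/2)
K = -3 (K = -3 + 0 = -3)
a(f) = 361/4 (a(f) = (-13/2 - 3)**2 = (-19/2)**2 = 361/4)
-17107 - a(162) = -17107 - 1*361/4 = -17107 - 361/4 = -68789/4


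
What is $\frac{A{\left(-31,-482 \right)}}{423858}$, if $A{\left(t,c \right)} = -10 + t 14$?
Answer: $- \frac{74}{70643} \approx -0.0010475$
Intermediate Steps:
$A{\left(t,c \right)} = -10 + 14 t$
$\frac{A{\left(-31,-482 \right)}}{423858} = \frac{-10 + 14 \left(-31\right)}{423858} = \left(-10 - 434\right) \frac{1}{423858} = \left(-444\right) \frac{1}{423858} = - \frac{74}{70643}$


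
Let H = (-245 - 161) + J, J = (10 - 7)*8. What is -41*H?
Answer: 15662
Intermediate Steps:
J = 24 (J = 3*8 = 24)
H = -382 (H = (-245 - 161) + 24 = -406 + 24 = -382)
-41*H = -41*(-382) = 15662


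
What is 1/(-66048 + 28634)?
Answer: -1/37414 ≈ -2.6728e-5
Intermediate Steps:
1/(-66048 + 28634) = 1/(-37414) = -1/37414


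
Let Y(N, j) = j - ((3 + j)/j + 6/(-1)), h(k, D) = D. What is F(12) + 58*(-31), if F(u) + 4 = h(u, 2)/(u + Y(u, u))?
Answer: -207222/115 ≈ -1801.9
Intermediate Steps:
Y(N, j) = 6 + j - (3 + j)/j (Y(N, j) = j - ((3 + j)/j + 6*(-1)) = j - ((3 + j)/j - 6) = j - (-6 + (3 + j)/j) = j + (6 - (3 + j)/j) = 6 + j - (3 + j)/j)
F(u) = -4 + 2/(5 - 3/u + 2*u) (F(u) = -4 + 2/(u + (5 + u - 3/u)) = -4 + 2/(5 - 3/u + 2*u))
F(12) + 58*(-31) = 2*(6 - 9*12 - 4*12²)/(-3 + 2*12² + 5*12) + 58*(-31) = 2*(6 - 108 - 4*144)/(-3 + 2*144 + 60) - 1798 = 2*(6 - 108 - 576)/(-3 + 288 + 60) - 1798 = 2*(-678)/345 - 1798 = 2*(1/345)*(-678) - 1798 = -452/115 - 1798 = -207222/115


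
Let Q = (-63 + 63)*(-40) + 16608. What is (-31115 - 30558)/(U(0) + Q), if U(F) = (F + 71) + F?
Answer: -61673/16679 ≈ -3.6976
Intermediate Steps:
Q = 16608 (Q = 0*(-40) + 16608 = 0 + 16608 = 16608)
U(F) = 71 + 2*F (U(F) = (71 + F) + F = 71 + 2*F)
(-31115 - 30558)/(U(0) + Q) = (-31115 - 30558)/((71 + 2*0) + 16608) = -61673/((71 + 0) + 16608) = -61673/(71 + 16608) = -61673/16679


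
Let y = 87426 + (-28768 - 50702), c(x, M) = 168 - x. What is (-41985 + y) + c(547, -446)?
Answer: -34408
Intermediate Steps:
y = 7956 (y = 87426 - 79470 = 7956)
(-41985 + y) + c(547, -446) = (-41985 + 7956) + (168 - 1*547) = -34029 + (168 - 547) = -34029 - 379 = -34408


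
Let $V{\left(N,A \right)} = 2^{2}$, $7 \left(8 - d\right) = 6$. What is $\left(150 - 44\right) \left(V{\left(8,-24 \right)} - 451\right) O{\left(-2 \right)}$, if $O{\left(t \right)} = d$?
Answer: $- \frac{2369100}{7} \approx -3.3844 \cdot 10^{5}$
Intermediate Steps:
$d = \frac{50}{7}$ ($d = 8 - \frac{6}{7} = \frac{50}{7} \approx 7.1429$)
$V{\left(N,A \right)} = 4$
$O{\left(t \right)} = \frac{50}{7}$
$\left(150 - 44\right) \left(V{\left(8,-24 \right)} - 451\right) O{\left(-2 \right)} = \left(150 - 44\right) \left(4 - 451\right) \frac{50}{7} = 106 \left(-447\right) \frac{50}{7} = \left(-47382\right) \frac{50}{7} = - \frac{2369100}{7}$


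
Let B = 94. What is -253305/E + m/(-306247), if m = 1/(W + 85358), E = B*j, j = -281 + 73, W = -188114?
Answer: 153291986381131/11832237491232 ≈ 12.955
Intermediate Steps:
j = -208
E = -19552 (E = 94*(-208) = -19552)
m = -1/102756 (m = 1/(-188114 + 85358) = 1/(-102756) = -1/102756 ≈ -9.7318e-6)
-253305/E + m/(-306247) = -253305/(-19552) - 1/102756/(-306247) = -253305*(-1/19552) - 1/102756*(-1/306247) = 19485/1504 + 1/31468716732 = 153291986381131/11832237491232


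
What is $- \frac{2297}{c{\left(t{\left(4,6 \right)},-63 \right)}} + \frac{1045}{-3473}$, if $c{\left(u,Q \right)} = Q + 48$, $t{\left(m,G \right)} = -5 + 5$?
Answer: $\frac{7961806}{52095} \approx 152.83$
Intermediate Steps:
$t{\left(m,G \right)} = 0$
$c{\left(u,Q \right)} = 48 + Q$
$- \frac{2297}{c{\left(t{\left(4,6 \right)},-63 \right)}} + \frac{1045}{-3473} = - \frac{2297}{48 - 63} + \frac{1045}{-3473} = - \frac{2297}{-15} + 1045 \left(- \frac{1}{3473}\right) = \left(-2297\right) \left(- \frac{1}{15}\right) - \frac{1045}{3473} = \frac{2297}{15} - \frac{1045}{3473} = \frac{7961806}{52095}$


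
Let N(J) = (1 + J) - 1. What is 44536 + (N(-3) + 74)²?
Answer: 49577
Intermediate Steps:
N(J) = J
44536 + (N(-3) + 74)² = 44536 + (-3 + 74)² = 44536 + 71² = 44536 + 5041 = 49577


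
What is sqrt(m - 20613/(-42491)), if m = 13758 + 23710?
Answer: sqrt(67648790881891)/42491 ≈ 193.57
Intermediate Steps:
m = 37468
sqrt(m - 20613/(-42491)) = sqrt(37468 - 20613/(-42491)) = sqrt(37468 - 20613*(-1/42491)) = sqrt(37468 + 20613/42491) = sqrt(1592073401/42491) = sqrt(67648790881891)/42491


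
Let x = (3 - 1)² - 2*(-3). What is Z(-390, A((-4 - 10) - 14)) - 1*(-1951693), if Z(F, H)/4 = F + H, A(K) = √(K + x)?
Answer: 1950133 + 12*I*√2 ≈ 1.9501e+6 + 16.971*I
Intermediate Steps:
x = 10 (x = 2² + 6 = 4 + 6 = 10)
A(K) = √(10 + K) (A(K) = √(K + 10) = √(10 + K))
Z(F, H) = 4*F + 4*H (Z(F, H) = 4*(F + H) = 4*F + 4*H)
Z(-390, A((-4 - 10) - 14)) - 1*(-1951693) = (4*(-390) + 4*√(10 + ((-4 - 10) - 14))) - 1*(-1951693) = (-1560 + 4*√(10 + (-14 - 14))) + 1951693 = (-1560 + 4*√(10 - 28)) + 1951693 = (-1560 + 4*√(-18)) + 1951693 = (-1560 + 4*(3*I*√2)) + 1951693 = (-1560 + 12*I*√2) + 1951693 = 1950133 + 12*I*√2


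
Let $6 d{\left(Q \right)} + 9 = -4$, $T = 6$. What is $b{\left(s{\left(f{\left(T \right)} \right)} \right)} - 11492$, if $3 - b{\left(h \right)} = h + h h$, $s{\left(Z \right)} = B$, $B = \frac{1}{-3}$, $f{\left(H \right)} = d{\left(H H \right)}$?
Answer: $- \frac{103399}{9} \approx -11489.0$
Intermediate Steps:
$d{\left(Q \right)} = - \frac{13}{6}$ ($d{\left(Q \right)} = - \frac{3}{2} + \frac{1}{6} \left(-4\right) = - \frac{3}{2} - \frac{2}{3} = - \frac{13}{6}$)
$f{\left(H \right)} = - \frac{13}{6}$
$B = - \frac{1}{3} \approx -0.33333$
$s{\left(Z \right)} = - \frac{1}{3}$
$b{\left(h \right)} = 3 - h - h^{2}$ ($b{\left(h \right)} = 3 - \left(h + h h\right) = 3 - \left(h + h^{2}\right) = 3 - h - h^{2}$)
$b{\left(s{\left(f{\left(T \right)} \right)} \right)} - 11492 = \left(3 - - \frac{1}{3} - \left(- \frac{1}{3}\right)^{2}\right) - 11492 = \left(3 + \frac{1}{3} - \frac{1}{9}\right) - 11492 = \frac{29}{9} - 11492 = - \frac{103399}{9}$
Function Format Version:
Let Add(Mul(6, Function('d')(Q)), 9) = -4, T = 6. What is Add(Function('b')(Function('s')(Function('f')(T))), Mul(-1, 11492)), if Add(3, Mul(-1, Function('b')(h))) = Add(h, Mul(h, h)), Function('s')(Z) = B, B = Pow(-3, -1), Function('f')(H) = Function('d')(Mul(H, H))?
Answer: Rational(-103399, 9) ≈ -11489.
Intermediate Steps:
Function('d')(Q) = Rational(-13, 6) (Function('d')(Q) = Add(Rational(-3, 2), Mul(Rational(1, 6), -4)) = Add(Rational(-3, 2), Rational(-2, 3)) = Rational(-13, 6))
Function('f')(H) = Rational(-13, 6)
B = Rational(-1, 3) ≈ -0.33333
Function('s')(Z) = Rational(-1, 3)
Function('b')(h) = Add(3, Mul(-1, h), Mul(-1, Pow(h, 2))) (Function('b')(h) = Add(3, Mul(-1, Add(h, Mul(h, h)))) = Add(3, Mul(-1, Add(h, Pow(h, 2)))) = Add(3, Add(Mul(-1, h), Mul(-1, Pow(h, 2)))) = Add(3, Mul(-1, h), Mul(-1, Pow(h, 2))))
Add(Function('b')(Function('s')(Function('f')(T))), Mul(-1, 11492)) = Add(Add(3, Mul(-1, Rational(-1, 3)), Mul(-1, Pow(Rational(-1, 3), 2))), Mul(-1, 11492)) = Add(Add(3, Rational(1, 3), Mul(-1, Rational(1, 9))), -11492) = Add(Add(3, Rational(1, 3), Rational(-1, 9)), -11492) = Add(Rational(29, 9), -11492) = Rational(-103399, 9)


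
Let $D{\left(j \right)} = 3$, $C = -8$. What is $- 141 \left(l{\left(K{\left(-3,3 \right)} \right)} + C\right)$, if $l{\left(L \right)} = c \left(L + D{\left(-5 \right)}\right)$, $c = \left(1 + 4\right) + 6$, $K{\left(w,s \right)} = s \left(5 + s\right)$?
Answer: $-40749$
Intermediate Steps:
$c = 11$ ($c = 5 + 6 = 11$)
$l{\left(L \right)} = 33 + 11 L$ ($l{\left(L \right)} = 11 \left(L + 3\right) = 11 \left(3 + L\right) = 33 + 11 L$)
$- 141 \left(l{\left(K{\left(-3,3 \right)} \right)} + C\right) = - 141 \left(\left(33 + 11 \cdot 3 \left(5 + 3\right)\right) - 8\right) = - 141 \left(\left(33 + 11 \cdot 3 \cdot 8\right) - 8\right) = - 141 \left(\left(33 + 11 \cdot 24\right) - 8\right) = - 141 \left(\left(33 + 264\right) - 8\right) = - 141 \left(297 - 8\right) = \left(-141\right) 289 = -40749$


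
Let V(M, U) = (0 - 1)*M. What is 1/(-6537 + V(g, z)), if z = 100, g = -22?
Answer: -1/6515 ≈ -0.00015349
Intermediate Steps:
V(M, U) = -M
1/(-6537 + V(g, z)) = 1/(-6537 - 1*(-22)) = 1/(-6537 + 22) = 1/(-6515) = -1/6515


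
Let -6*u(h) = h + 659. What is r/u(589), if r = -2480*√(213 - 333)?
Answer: 310*I*√30/13 ≈ 130.61*I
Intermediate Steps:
u(h) = -659/6 - h/6 (u(h) = -(h + 659)/6 = -(659 + h)/6 = -659/6 - h/6)
r = -4960*I*√30 ≈ -27167.0*I
r/u(589) = (-4960*I*√30)/(-659/6 - ⅙*589) = (-4960*I*√30)/(-659/6 - 589/6) = -4960*I*√30/(-208) = -4960*I*√30*(-1/208) = 310*I*√30/13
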